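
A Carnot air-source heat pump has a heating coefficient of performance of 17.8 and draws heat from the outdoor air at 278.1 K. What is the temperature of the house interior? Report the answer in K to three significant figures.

COP_HP = T_H/(T_H − T_C) rearranges to T_H = COP·T_C/(COP − 1).
With T_C = 278.10 K, T_H = 17.8 × 278.10/16.80 = 294.65 K.

295 K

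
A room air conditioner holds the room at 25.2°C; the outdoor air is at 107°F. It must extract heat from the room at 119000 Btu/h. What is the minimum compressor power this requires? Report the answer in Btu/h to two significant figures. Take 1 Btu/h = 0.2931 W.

6600 Btu/h

In absolute terms T_C = 298.35 K and T_H = 314.82 K, so ΔT = 16.47 K.
COP_Carnot = T_C/ΔT = 298.35/16.47 = 18.12.
Ẇ_min = Q̇/COP_Carnot = 119000/18.12 = 6568 Btu/h.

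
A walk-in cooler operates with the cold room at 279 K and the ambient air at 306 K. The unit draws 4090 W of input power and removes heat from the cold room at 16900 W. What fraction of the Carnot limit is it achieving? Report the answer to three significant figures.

0.400

COP_actual = Q̇_C/Ẇ = 16900/4090 = 4.132.
The reservoir spacing is ΔT = 306 − 279 = 27.00 K.
COP_Carnot = T_C/ΔT = 279.00/27.00 = 10.33.
η_II = COP_actual/COP_Carnot = 4.132/10.33 = 0.3999.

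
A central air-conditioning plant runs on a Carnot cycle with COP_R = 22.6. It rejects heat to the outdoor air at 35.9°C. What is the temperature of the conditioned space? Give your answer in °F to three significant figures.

73.0 °F

For a Carnot refrigerator COP_R = T_C/(T_H − T_C), so T_C = COP·T_H/(1 + COP).
With T_H = 309.05 K, T_C = 22.6 × 309.05/23.60 = 295.95 K.
Converting, 295.95 K = 73.05°F.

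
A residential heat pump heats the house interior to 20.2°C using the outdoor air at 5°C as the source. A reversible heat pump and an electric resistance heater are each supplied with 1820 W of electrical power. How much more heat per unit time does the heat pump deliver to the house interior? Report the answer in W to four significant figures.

In absolute terms T_C = 278.15 K and T_H = 293.35 K, so ΔT = 15.20 K.
COP_Carnot = T_H/ΔT = 293.35/15.20 = 19.30.
The heat pump delivers Q̇_H = COP × Ẇ = 35120 W; the resistance heater delivers Ẇ = 1820 W.
Extra = (COP − 1)·Ẇ = 33300 W.

33300 W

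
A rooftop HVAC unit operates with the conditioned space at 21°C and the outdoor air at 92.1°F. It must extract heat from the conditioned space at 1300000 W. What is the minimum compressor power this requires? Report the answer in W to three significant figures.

54800 W

In absolute terms T_C = 294.15 K and T_H = 306.54 K, so ΔT = 12.39 K.
COP_Carnot = T_C/ΔT = 294.15/12.39 = 23.74.
Ẇ_min = Q̇/COP_Carnot = 1300000/23.74 = 54750 W.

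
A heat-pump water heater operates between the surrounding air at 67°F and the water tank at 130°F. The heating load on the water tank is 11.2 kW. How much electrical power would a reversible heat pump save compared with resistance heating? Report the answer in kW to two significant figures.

In absolute terms T_C = 292.59 K and T_H = 327.59 K, so ΔT = 35.00 K.
COP_Carnot = T_H/ΔT = 327.59/35.00 = 9.360.
Resistance heating needs Ẇ_res = Q̇_H = 11.20 kW; the reversible heat pump needs only Ẇ_hp = Q̇_H/COP = 1.197 kW.
Saving = 11.20 − 1.197 = 10.00 kW.

10 kW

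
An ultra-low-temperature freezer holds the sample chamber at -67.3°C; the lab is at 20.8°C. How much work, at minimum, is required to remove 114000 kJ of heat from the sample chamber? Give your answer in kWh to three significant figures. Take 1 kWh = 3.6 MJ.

13.6 kWh

In absolute terms T_C = 205.85 K and T_H = 293.95 K, so ΔT = 88.10 K.
The reversible limit is COP_R = T_C/ΔT = 2.337, so W_min = Q_C/COP = Q_C·ΔT/T_C.
W_min = 114000 × 88.10/205.85 = 48790 kJ = 13.55 kWh.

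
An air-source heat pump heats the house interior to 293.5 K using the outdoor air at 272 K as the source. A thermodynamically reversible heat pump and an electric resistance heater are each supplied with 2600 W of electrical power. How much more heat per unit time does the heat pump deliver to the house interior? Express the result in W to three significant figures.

The reservoir spacing is ΔT = 293.5 − 272 = 21.50 K.
COP_Carnot = T_H/ΔT = 293.50/21.50 = 13.65.
The heat pump delivers Q̇_H = COP × Ẇ = 35490 W; the resistance heater delivers Ẇ = 2600 W.
Extra = (COP − 1)·Ẇ = 32890 W.

32900 W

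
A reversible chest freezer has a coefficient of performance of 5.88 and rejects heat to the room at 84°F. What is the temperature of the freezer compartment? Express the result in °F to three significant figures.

4.98 °F

For a Carnot refrigerator COP_R = T_C/(T_H − T_C), so T_C = COP·T_H/(1 + COP).
With T_H = 302.04 K, T_C = 5.88 × 302.04/6.880 = 258.14 K.
Converting, 258.14 K = 4.98°F.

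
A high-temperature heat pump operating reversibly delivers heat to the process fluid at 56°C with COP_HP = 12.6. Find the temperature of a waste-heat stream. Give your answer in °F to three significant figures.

COP_HP = T_H/(T_H − T_C) gives T_H − T_C = T_H/COP.
With T_H = 329.15 K, T_C = 329.15 × (1 − 1/12.6) = 303.03 K.
Converting, 303.03 K = 85.78°F.

85.8 °F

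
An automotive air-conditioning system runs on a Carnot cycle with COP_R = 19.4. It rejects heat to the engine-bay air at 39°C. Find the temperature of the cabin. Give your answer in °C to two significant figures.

24 °C

For a Carnot refrigerator COP_R = T_C/(T_H − T_C), so T_C = COP·T_H/(1 + COP).
With T_H = 312.15 K, T_C = 19.4 × 312.15/20.40 = 296.85 K.
Converting, 296.85 K = 23.70°C.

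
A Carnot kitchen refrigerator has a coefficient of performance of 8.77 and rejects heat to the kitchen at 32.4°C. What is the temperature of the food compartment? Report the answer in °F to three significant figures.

For a Carnot refrigerator COP_R = T_C/(T_H − T_C), so T_C = COP·T_H/(1 + COP).
With T_H = 305.55 K, T_C = 8.77 × 305.55/9.770 = 274.28 K.
Converting, 274.28 K = 34.03°F.

34.0 °F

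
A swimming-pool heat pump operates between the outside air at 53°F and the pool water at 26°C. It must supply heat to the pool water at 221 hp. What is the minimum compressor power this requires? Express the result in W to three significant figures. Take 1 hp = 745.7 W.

In absolute terms T_C = 284.82 K and T_H = 299.15 K, so ΔT = 14.33 K.
COP_Carnot = T_H/ΔT = 299.15/14.33 = 20.87.
Ẇ_min = Q̇/COP_Carnot = 221.0/20.87 = 10.59 hp = 7896 W.

7900 W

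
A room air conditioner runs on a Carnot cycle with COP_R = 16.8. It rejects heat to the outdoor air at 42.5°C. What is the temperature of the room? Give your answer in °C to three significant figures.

24.8 °C

For a Carnot refrigerator COP_R = T_C/(T_H − T_C), so T_C = COP·T_H/(1 + COP).
With T_H = 315.65 K, T_C = 16.8 × 315.65/17.80 = 297.92 K.
Converting, 297.92 K = 24.77°C.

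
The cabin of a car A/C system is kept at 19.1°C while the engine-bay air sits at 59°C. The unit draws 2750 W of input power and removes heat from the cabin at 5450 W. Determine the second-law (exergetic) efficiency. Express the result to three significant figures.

COP_actual = Q̇_C/Ẇ = 5450/2750 = 1.982.
In absolute terms T_C = 292.25 K and T_H = 332.15 K, so ΔT = 39.90 K.
COP_Carnot = T_C/ΔT = 292.25/39.90 = 7.325.
η_II = COP_actual/COP_Carnot = 1.982/7.325 = 0.2706.

0.271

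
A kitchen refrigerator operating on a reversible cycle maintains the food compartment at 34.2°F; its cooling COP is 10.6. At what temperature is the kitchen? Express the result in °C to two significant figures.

27 °C

COP_R = T_C/(T_H − T_C) gives T_H − T_C = T_C/COP.
With T_C = 274.37 K, T_H = 274.37 × (1 + 1/10.6) = 300.26 K.
Converting, 300.26 K = 27.11°C.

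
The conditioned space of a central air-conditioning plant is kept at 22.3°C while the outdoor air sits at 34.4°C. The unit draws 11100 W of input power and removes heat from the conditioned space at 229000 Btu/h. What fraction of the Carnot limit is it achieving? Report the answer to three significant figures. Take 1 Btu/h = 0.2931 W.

0.248

Converting, Q̇_C = 229000 Btu/h = 67120 W, so COP_actual = Q̇_C/Ẇ = 67120/11100 = 6.047.
In absolute terms T_C = 295.45 K and T_H = 307.55 K, so ΔT = 12.10 K.
COP_Carnot = T_C/ΔT = 295.45/12.10 = 24.42.
η_II = COP_actual/COP_Carnot = 6.047/24.42 = 0.2476.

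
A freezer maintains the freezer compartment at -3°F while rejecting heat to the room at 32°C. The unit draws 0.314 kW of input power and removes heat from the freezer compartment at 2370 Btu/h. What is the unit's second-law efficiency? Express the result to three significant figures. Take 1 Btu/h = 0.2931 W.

0.449

Converting, Q̇_C = 2370 Btu/h = 0.6946 kW, so COP_actual = Q̇_C/Ẇ = 0.6946/0.3140 = 2.212.
In absolute terms T_C = 253.71 K and T_H = 305.15 K, so ΔT = 51.44 K.
COP_Carnot = T_C/ΔT = 253.71/51.44 = 4.932.
η_II = COP_actual/COP_Carnot = 2.212/4.932 = 0.4486.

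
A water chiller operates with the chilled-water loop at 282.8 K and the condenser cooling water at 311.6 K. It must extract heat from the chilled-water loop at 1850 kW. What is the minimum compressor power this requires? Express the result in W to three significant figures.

The reservoir spacing is ΔT = 311.6 − 282.8 = 28.80 K.
COP_Carnot = T_C/ΔT = 282.80/28.80 = 9.819.
Ẇ_min = Q̇/COP_Carnot = 1850/9.819 = 188.4 kW = 188400 W.

188000 W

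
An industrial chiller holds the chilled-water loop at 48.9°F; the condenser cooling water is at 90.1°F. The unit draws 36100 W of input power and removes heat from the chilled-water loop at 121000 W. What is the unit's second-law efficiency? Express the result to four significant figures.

COP_actual = Q̇_C/Ẇ = 121000/36100 = 3.352.
In absolute terms T_C = 282.54 K and T_H = 305.43 K, so ΔT = 22.89 K.
COP_Carnot = T_C/ΔT = 282.54/22.89 = 12.34.
η_II = COP_actual/COP_Carnot = 3.352/12.34 = 0.2715.

0.2715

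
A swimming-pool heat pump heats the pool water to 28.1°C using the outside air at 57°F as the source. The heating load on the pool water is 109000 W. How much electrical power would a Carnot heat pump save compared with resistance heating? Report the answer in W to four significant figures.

In absolute terms T_C = 287.04 K and T_H = 301.25 K, so ΔT = 14.21 K.
COP_Carnot = T_H/ΔT = 301.25/14.21 = 21.20.
Resistance heating needs Ẇ_res = Q̇_H = 109000 W; the reversible heat pump needs only Ẇ_hp = Q̇_H/COP = 5142 W.
Saving = 109000 − 5142 = 103900 W.

103900 W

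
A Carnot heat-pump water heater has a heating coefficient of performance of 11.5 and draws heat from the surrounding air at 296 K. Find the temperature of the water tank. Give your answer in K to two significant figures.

COP_HP = T_H/(T_H − T_C) rearranges to T_H = COP·T_C/(COP − 1).
With T_C = 296.00 K, T_H = 11.5 × 296.00/10.50 = 324.19 K.

320 K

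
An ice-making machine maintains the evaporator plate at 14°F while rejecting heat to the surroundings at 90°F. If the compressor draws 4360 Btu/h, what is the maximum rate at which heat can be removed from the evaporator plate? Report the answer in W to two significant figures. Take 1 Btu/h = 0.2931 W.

In absolute terms T_C = 263.15 K and T_H = 305.37 K, so ΔT = 42.22 K.
COP_Carnot = T_C/ΔT = 263.15/42.22 = 6.233.
Q̇_max = COP_Carnot × Ẇ = 6.233 × 4360 Btu/h = 27170 Btu/h = 7965 W.

8000 W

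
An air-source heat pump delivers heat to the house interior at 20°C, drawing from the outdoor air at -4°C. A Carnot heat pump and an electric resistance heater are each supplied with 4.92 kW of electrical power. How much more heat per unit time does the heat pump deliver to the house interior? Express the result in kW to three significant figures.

In absolute terms T_C = 269.15 K and T_H = 293.15 K, so ΔT = 24.00 K.
COP_Carnot = T_H/ΔT = 293.15/24.00 = 12.21.
The heat pump delivers Q̇_H = COP × Ẇ = 60.10 kW; the resistance heater delivers Ẇ = 4.920 kW.
Extra = (COP − 1)·Ẇ = 55.18 kW.

55.2 kW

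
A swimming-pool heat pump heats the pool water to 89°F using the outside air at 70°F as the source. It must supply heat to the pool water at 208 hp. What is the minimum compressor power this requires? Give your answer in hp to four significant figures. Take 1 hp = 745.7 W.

In absolute terms T_C = 294.26 K and T_H = 304.82 K, so ΔT = 10.56 K.
COP_Carnot = T_H/ΔT = 304.82/10.56 = 28.88.
Ẇ_min = Q̇/COP_Carnot = 208.0/28.88 = 7.203 hp.

7.203 hp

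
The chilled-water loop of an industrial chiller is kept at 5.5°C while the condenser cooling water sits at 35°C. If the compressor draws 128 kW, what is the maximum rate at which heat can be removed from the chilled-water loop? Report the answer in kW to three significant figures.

1210 kW

In absolute terms T_C = 278.65 K and T_H = 308.15 K, so ΔT = 29.50 K.
COP_Carnot = T_C/ΔT = 278.65/29.50 = 9.446.
Q̇_max = COP_Carnot × Ẇ = 9.446 × 128.0 kW = 1209 kW.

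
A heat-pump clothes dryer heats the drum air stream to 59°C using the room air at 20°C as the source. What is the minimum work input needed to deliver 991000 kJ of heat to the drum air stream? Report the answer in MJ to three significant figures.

In absolute terms T_C = 293.15 K and T_H = 332.15 K, so ΔT = 39.00 K.
The reversible limit is COP_HP = T_H/ΔT = 8.517, so W_min = Q_H/COP = Q_H·ΔT/T_H.
W_min = 991000 × 39.00/332.15 = 116400 kJ = 116.4 MJ.

116 MJ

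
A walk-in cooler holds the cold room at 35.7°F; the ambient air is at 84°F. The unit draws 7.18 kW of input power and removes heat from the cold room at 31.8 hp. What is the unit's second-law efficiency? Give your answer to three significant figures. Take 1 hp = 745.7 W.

0.322

Converting, Q̇_C = 31.80 hp = 23.71 kW, so COP_actual = Q̇_C/Ẇ = 23.71/7.180 = 3.303.
In absolute terms T_C = 275.21 K and T_H = 302.04 K, so ΔT = 26.83 K.
COP_Carnot = T_C/ΔT = 275.21/26.83 = 10.26.
η_II = COP_actual/COP_Carnot = 3.303/10.26 = 0.3220.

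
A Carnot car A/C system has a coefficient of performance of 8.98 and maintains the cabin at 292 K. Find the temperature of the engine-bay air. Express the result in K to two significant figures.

COP_R = T_C/(T_H − T_C) gives T_H − T_C = T_C/COP.
With T_C = 292.00 K, T_H = 292.00 × (1 + 1/8.98) = 324.52 K.

320 K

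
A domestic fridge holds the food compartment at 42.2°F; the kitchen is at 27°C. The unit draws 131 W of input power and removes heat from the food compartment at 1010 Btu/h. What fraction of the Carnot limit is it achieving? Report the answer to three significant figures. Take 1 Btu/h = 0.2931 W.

Converting, Q̇_C = 1010 Btu/h = 296.0 W, so COP_actual = Q̇_C/Ẇ = 296.0/131.0 = 2.260.
In absolute terms T_C = 278.82 K and T_H = 300.15 K, so ΔT = 21.33 K.
COP_Carnot = T_C/ΔT = 278.82/21.33 = 13.07.
η_II = COP_actual/COP_Carnot = 2.260/13.07 = 0.1729.

0.173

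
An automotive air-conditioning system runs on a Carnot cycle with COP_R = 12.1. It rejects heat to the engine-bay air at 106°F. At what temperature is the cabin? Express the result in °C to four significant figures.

For a Carnot refrigerator COP_R = T_C/(T_H − T_C), so T_C = COP·T_H/(1 + COP).
With T_H = 314.26 K, T_C = 12.1 × 314.26/13.10 = 290.27 K.
Converting, 290.27 K = 17.12°C.

17.12 °C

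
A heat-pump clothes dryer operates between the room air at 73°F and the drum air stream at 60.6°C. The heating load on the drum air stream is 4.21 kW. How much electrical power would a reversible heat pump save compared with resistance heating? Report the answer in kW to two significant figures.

3.7 kW

In absolute terms T_C = 295.93 K and T_H = 333.75 K, so ΔT = 37.82 K.
COP_Carnot = T_H/ΔT = 333.75/37.82 = 8.824.
Resistance heating needs Ẇ_res = Q̇_H = 4.210 kW; the reversible heat pump needs only Ẇ_hp = Q̇_H/COP = 0.4771 kW.
Saving = 4.210 − 0.4771 = 3.733 kW.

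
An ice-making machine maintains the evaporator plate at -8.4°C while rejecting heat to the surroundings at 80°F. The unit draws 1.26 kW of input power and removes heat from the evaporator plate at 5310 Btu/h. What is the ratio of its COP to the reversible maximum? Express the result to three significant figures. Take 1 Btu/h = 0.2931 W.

0.164

Converting, Q̇_C = 5310 Btu/h = 1.556 kW, so COP_actual = Q̇_C/Ẇ = 1.556/1.260 = 1.235.
In absolute terms T_C = 264.75 K and T_H = 299.82 K, so ΔT = 35.07 K.
COP_Carnot = T_C/ΔT = 264.75/35.07 = 7.550.
η_II = COP_actual/COP_Carnot = 1.235/7.550 = 0.1636.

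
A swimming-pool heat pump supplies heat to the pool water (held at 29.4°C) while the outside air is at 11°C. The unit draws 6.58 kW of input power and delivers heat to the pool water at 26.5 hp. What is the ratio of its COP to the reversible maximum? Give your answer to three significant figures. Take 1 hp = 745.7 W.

Converting, Q̇_H = 26.50 hp = 19.76 kW, so COP_actual = Q̇_H/Ẇ = 19.76/6.580 = 3.003.
In absolute terms T_C = 284.15 K and T_H = 302.55 K, so ΔT = 18.40 K.
COP_Carnot = T_H/ΔT = 302.55/18.40 = 16.44.
η_II = COP_actual/COP_Carnot = 3.003/16.44 = 0.1826.

0.183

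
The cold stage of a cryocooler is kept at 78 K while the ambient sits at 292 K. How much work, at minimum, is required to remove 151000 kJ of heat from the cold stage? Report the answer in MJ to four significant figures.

The reservoir spacing is ΔT = 292 − 78 = 214.0 K.
The reversible limit is COP_R = T_C/ΔT = 0.3645, so W_min = Q_C/COP = Q_C·ΔT/T_C.
W_min = 151000 × 214.0/78.00 = 414300 kJ = 414.3 MJ.

414.3 MJ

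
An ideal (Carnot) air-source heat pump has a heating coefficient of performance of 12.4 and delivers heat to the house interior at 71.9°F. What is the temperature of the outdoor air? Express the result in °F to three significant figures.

29.0 °F

COP_HP = T_H/(T_H − T_C) gives T_H − T_C = T_H/COP.
With T_H = 295.32 K, T_C = 295.32 × (1 − 1/12.4) = 271.50 K.
Converting, 271.50 K = 29.03°F.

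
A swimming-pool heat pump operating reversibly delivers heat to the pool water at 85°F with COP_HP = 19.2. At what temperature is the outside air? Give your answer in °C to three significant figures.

COP_HP = T_H/(T_H − T_C) gives T_H − T_C = T_H/COP.
With T_H = 302.59 K, T_C = 302.59 × (1 − 1/19.2) = 286.83 K.
Converting, 286.83 K = 13.68°C.

13.7 °C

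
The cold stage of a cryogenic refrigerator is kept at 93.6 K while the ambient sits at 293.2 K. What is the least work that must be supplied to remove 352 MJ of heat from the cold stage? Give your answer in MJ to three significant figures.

751 MJ

The reservoir spacing is ΔT = 293.2 − 93.6 = 199.6 K.
The reversible limit is COP_R = T_C/ΔT = 0.4689, so W_min = Q_C/COP = Q_C·ΔT/T_C.
W_min = 352.0 × 199.6/93.60 = 750.6 MJ.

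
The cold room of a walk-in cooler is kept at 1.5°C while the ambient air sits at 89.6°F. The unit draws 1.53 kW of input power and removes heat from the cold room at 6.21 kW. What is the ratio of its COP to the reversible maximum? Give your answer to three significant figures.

COP_actual = Q̇_C/Ẇ = 6.210/1.530 = 4.059.
In absolute terms T_C = 274.65 K and T_H = 305.15 K, so ΔT = 30.50 K.
COP_Carnot = T_C/ΔT = 274.65/30.50 = 9.005.
η_II = COP_actual/COP_Carnot = 4.059/9.005 = 0.4507.

0.451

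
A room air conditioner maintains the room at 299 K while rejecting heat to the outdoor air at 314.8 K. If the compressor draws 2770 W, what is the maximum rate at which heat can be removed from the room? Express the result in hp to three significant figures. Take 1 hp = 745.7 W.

The reservoir spacing is ΔT = 314.8 − 299 = 15.80 K.
COP_Carnot = T_C/ΔT = 299.00/15.80 = 18.92.
Q̇_max = COP_Carnot × Ẇ = 18.92 × 2770 W = 52420 W = 70.30 hp.

70.3 hp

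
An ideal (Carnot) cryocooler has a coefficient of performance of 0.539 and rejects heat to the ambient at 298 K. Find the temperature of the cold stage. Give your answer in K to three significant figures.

104 K

For a Carnot refrigerator COP_R = T_C/(T_H − T_C), so T_C = COP·T_H/(1 + COP).
With T_H = 298.00 K, T_C = 0.539 × 298.00/1.539 = 104.37 K.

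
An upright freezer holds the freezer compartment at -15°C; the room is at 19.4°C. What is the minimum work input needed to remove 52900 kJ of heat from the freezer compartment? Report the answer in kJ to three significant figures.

In absolute terms T_C = 258.15 K and T_H = 292.55 K, so ΔT = 34.40 K.
The reversible limit is COP_R = T_C/ΔT = 7.504, so W_min = Q_C/COP = Q_C·ΔT/T_C.
W_min = 52900 × 34.40/258.15 = 7049 kJ.

7050 kJ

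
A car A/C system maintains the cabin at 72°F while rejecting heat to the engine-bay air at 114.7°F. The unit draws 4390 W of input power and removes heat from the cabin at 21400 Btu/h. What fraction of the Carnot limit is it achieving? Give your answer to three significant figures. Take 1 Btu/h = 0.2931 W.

Converting, Q̇_C = 21400 Btu/h = 6272 W, so COP_actual = Q̇_C/Ẇ = 6272/4390 = 1.429.
In absolute terms T_C = 295.37 K and T_H = 319.09 K, so ΔT = 23.72 K.
COP_Carnot = T_C/ΔT = 295.37/23.72 = 12.45.
η_II = COP_actual/COP_Carnot = 1.429/12.45 = 0.1147.

0.115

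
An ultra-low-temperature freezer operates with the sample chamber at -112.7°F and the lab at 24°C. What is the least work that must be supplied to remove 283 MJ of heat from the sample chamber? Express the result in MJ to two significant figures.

In absolute terms T_C = 192.76 K and T_H = 297.15 K, so ΔT = 104.4 K.
The reversible limit is COP_R = T_C/ΔT = 1.847, so W_min = Q_C/COP = Q_C·ΔT/T_C.
W_min = 283.0 × 104.4/192.76 = 153.3 MJ.

150 MJ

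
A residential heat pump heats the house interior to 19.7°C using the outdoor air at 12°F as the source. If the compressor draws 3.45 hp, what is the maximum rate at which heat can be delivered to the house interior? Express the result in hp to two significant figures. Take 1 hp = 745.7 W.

In absolute terms T_C = 262.04 K and T_H = 292.85 K, so ΔT = 30.81 K.
COP_Carnot = T_H/ΔT = 292.85/30.81 = 9.505.
Q̇_max = COP_Carnot × Ẇ = 9.505 × 3.450 hp = 32.79 hp.

33 hp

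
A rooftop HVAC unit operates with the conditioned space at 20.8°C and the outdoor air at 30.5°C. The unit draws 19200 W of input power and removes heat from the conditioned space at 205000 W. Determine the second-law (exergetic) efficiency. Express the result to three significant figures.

0.352

COP_actual = Q̇_C/Ẇ = 205000/19200 = 10.68.
In absolute terms T_C = 293.95 K and T_H = 303.65 K, so ΔT = 9.700 K.
COP_Carnot = T_C/ΔT = 293.95/9.700 = 30.30.
η_II = COP_actual/COP_Carnot = 10.68/30.30 = 0.3523.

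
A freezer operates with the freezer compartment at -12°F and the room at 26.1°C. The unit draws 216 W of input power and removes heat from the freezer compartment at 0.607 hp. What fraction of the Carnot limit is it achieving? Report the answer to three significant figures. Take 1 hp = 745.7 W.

0.426

Converting, Q̇_C = 0.6070 hp = 452.6 W, so COP_actual = Q̇_C/Ẇ = 452.6/216.0 = 2.096.
In absolute terms T_C = 248.71 K and T_H = 299.25 K, so ΔT = 50.54 K.
COP_Carnot = T_C/ΔT = 248.71/50.54 = 4.921.
η_II = COP_actual/COP_Carnot = 2.096/4.921 = 0.4259.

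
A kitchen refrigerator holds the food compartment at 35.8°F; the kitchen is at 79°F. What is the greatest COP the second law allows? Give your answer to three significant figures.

In absolute terms T_C = 275.26 K and T_H = 299.26 K, so ΔT = 24.00 K.
For a reversible cycle, COP_Carnot = T_C/ΔT = 275.26/24.00 = 11.47.

11.5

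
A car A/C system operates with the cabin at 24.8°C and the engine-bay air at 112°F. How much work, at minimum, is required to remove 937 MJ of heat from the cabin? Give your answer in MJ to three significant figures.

In absolute terms T_C = 297.95 K and T_H = 317.59 K, so ΔT = 19.64 K.
The reversible limit is COP_R = T_C/ΔT = 15.17, so W_min = Q_C/COP = Q_C·ΔT/T_C.
W_min = 937.0 × 19.64/297.95 = 61.78 MJ.

61.8 MJ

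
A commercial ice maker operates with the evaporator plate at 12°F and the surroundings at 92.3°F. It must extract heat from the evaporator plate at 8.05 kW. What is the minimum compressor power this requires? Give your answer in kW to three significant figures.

In absolute terms T_C = 262.04 K and T_H = 306.65 K, so ΔT = 44.61 K.
COP_Carnot = T_C/ΔT = 262.04/44.61 = 5.874.
Ẇ_min = Q̇/COP_Carnot = 8.050/5.874 = 1.370 kW.

1.37 kW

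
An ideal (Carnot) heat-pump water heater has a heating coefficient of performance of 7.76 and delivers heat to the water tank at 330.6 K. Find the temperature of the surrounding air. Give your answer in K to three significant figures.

288 K

COP_HP = T_H/(T_H − T_C) gives T_H − T_C = T_H/COP.
With T_H = 330.60 K, T_C = 330.60 × (1 − 1/7.76) = 288.00 K.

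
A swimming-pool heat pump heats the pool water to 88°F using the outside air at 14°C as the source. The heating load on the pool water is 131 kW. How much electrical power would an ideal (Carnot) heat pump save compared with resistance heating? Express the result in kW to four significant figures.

123.6 kW

In absolute terms T_C = 287.15 K and T_H = 304.26 K, so ΔT = 17.11 K.
COP_Carnot = T_H/ΔT = 304.26/17.11 = 17.78.
Resistance heating needs Ẇ_res = Q̇_H = 131.0 kW; the reversible heat pump needs only Ẇ_hp = Q̇_H/COP = 7.367 kW.
Saving = 131.0 − 7.367 = 123.6 kW.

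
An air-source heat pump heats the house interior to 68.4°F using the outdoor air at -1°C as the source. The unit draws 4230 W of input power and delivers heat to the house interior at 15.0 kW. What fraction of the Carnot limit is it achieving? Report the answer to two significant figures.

0.26

Converting, Q̇_H = 15.00 kW = 15000 W, so COP_actual = Q̇_H/Ẇ = 15000/4230 = 3.546.
In absolute terms T_C = 272.15 K and T_H = 293.37 K, so ΔT = 21.22 K.
COP_Carnot = T_H/ΔT = 293.37/21.22 = 13.82.
η_II = COP_actual/COP_Carnot = 3.546/13.82 = 0.2565.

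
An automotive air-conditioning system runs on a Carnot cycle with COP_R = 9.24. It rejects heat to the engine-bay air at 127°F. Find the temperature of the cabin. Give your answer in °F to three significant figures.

For a Carnot refrigerator COP_R = T_C/(T_H − T_C), so T_C = COP·T_H/(1 + COP).
With T_H = 325.93 K, T_C = 9.24 × 325.93/10.24 = 294.10 K.
Converting, 294.10 K = 69.71°F.

69.7 °F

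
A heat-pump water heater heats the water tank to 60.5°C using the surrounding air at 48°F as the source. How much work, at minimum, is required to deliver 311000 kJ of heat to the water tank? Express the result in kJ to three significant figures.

In absolute terms T_C = 282.04 K and T_H = 333.65 K, so ΔT = 51.61 K.
The reversible limit is COP_HP = T_H/ΔT = 6.465, so W_min = Q_H/COP = Q_H·ΔT/T_H.
W_min = 311000 × 51.61/333.65 = 48110 kJ.

48100 kJ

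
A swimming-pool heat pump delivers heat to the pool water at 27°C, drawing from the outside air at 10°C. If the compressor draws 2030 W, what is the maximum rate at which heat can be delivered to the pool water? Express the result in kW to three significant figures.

35.8 kW

In absolute terms T_C = 283.15 K and T_H = 300.15 K, so ΔT = 17.00 K.
COP_Carnot = T_H/ΔT = 300.15/17.00 = 17.66.
Q̇_max = COP_Carnot × Ẇ = 17.66 × 2030 W = 35840 W = 35.84 kW.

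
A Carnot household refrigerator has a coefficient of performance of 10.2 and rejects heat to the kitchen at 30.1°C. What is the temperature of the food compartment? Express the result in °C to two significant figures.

3.0 °C

For a Carnot refrigerator COP_R = T_C/(T_H − T_C), so T_C = COP·T_H/(1 + COP).
With T_H = 303.25 K, T_C = 10.2 × 303.25/11.20 = 276.17 K.
Converting, 276.17 K = 3.02°C.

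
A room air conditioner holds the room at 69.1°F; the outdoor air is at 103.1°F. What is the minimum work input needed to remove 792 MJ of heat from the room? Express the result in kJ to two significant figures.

51000 kJ

In absolute terms T_C = 293.76 K and T_H = 312.65 K, so ΔT = 18.89 K.
The reversible limit is COP_R = T_C/ΔT = 15.55, so W_min = Q_C/COP = Q_C·ΔT/T_C.
W_min = 792.0 × 18.89/293.76 = 50.93 MJ = 50930 kJ.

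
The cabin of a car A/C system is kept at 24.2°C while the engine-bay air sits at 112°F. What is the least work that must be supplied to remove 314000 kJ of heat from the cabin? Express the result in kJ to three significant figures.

21400 kJ

In absolute terms T_C = 297.35 K and T_H = 317.59 K, so ΔT = 20.24 K.
The reversible limit is COP_R = T_C/ΔT = 14.69, so W_min = Q_C/COP = Q_C·ΔT/T_C.
W_min = 314000 × 20.24/297.35 = 21380 kJ.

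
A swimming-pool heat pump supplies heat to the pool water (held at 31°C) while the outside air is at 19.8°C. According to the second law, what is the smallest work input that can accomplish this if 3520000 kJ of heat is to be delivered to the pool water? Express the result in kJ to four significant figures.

129600 kJ

In absolute terms T_C = 292.95 K and T_H = 304.15 K, so ΔT = 11.20 K.
The reversible limit is COP_HP = T_H/ΔT = 27.16, so W_min = Q_H/COP = Q_H·ΔT/T_H.
W_min = 3520000 × 11.20/304.15 = 129600 kJ.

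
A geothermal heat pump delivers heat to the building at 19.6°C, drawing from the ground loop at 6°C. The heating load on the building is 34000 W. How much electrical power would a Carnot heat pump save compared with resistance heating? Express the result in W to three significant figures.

32400 W

In absolute terms T_C = 279.15 K and T_H = 292.75 K, so ΔT = 13.60 K.
COP_Carnot = T_H/ΔT = 292.75/13.60 = 21.53.
Resistance heating needs Ẇ_res = Q̇_H = 34000 W; the reversible heat pump needs only Ẇ_hp = Q̇_H/COP = 1580 W.
Saving = 34000 − 1580 = 32420 W.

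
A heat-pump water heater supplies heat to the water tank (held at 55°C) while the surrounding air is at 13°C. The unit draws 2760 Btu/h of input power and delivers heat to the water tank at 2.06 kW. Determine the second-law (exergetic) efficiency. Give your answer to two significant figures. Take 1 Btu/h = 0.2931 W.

0.33

Converting, Q̇_H = 2.060 kW = 7028 Btu/h, so COP_actual = Q̇_H/Ẇ = 7028/2760 = 2.546.
In absolute terms T_C = 286.15 K and T_H = 328.15 K, so ΔT = 42.00 K.
COP_Carnot = T_H/ΔT = 328.15/42.00 = 7.813.
η_II = COP_actual/COP_Carnot = 2.546/7.813 = 0.3259.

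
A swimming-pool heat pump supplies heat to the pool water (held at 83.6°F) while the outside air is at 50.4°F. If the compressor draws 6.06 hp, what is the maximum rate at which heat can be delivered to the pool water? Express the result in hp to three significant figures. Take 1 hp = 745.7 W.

99.2 hp

In absolute terms T_C = 283.37 K and T_H = 301.82 K, so ΔT = 18.44 K.
COP_Carnot = T_H/ΔT = 301.82/18.44 = 16.36.
Q̇_max = COP_Carnot × Ẇ = 16.36 × 6.060 hp = 99.16 hp.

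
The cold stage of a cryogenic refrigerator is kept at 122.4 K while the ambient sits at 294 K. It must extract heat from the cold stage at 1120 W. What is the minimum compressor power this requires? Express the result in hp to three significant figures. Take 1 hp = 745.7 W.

The reservoir spacing is ΔT = 294 − 122.4 = 171.6 K.
COP_Carnot = T_C/ΔT = 122.40/171.6 = 0.7133.
Ẇ_min = Q̇/COP_Carnot = 1120/0.7133 = 1570 W = 2.106 hp.

2.11 hp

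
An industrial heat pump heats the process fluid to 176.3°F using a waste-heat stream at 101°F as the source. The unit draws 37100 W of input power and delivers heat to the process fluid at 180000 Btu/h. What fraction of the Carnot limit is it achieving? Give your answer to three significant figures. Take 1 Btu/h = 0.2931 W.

Converting, Q̇_H = 180000 Btu/h = 52760 W, so COP_actual = Q̇_H/Ẇ = 52760/37100 = 1.422.
In absolute terms T_C = 311.48 K and T_H = 353.32 K, so ΔT = 41.83 K.
COP_Carnot = T_H/ΔT = 353.32/41.83 = 8.446.
η_II = COP_actual/COP_Carnot = 1.422/8.446 = 0.1684.

0.168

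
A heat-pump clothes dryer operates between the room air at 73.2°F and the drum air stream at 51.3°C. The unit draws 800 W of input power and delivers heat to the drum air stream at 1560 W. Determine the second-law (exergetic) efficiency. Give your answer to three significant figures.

0.171

COP_actual = Q̇_H/Ẇ = 1560/800.0 = 1.950.
In absolute terms T_C = 296.04 K and T_H = 324.45 K, so ΔT = 28.41 K.
COP_Carnot = T_H/ΔT = 324.45/28.41 = 11.42.
η_II = COP_actual/COP_Carnot = 1.950/11.42 = 0.1708.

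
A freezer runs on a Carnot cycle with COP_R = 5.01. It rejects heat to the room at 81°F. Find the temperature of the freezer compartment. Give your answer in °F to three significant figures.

For a Carnot refrigerator COP_R = T_C/(T_H − T_C), so T_C = COP·T_H/(1 + COP).
With T_H = 300.37 K, T_C = 5.01 × 300.37/6.010 = 250.39 K.
Converting, 250.39 K = -8.96°F.

-8.96 °F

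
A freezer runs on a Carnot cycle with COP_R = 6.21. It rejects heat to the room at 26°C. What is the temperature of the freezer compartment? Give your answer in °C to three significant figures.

For a Carnot refrigerator COP_R = T_C/(T_H − T_C), so T_C = COP·T_H/(1 + COP).
With T_H = 299.15 K, T_C = 6.21 × 299.15/7.210 = 257.66 K.
Converting, 257.66 K = -15.49°C.

-15.5 °C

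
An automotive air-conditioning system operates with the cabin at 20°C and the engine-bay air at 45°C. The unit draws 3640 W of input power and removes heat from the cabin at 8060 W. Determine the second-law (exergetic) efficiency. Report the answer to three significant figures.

0.189

COP_actual = Q̇_C/Ẇ = 8060/3640 = 2.214.
In absolute terms T_C = 293.15 K and T_H = 318.15 K, so ΔT = 25.00 K.
COP_Carnot = T_C/ΔT = 293.15/25.00 = 11.73.
η_II = COP_actual/COP_Carnot = 2.214/11.73 = 0.1888.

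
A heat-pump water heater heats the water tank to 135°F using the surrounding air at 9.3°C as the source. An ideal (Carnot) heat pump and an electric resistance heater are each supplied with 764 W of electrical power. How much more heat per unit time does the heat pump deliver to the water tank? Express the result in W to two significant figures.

In absolute terms T_C = 282.45 K and T_H = 330.37 K, so ΔT = 47.92 K.
COP_Carnot = T_H/ΔT = 330.37/47.92 = 6.894.
The heat pump delivers Q̇_H = COP × Ẇ = 5267 W; the resistance heater delivers Ẇ = 764.0 W.
Extra = (COP − 1)·Ẇ = 4503 W.

4500 W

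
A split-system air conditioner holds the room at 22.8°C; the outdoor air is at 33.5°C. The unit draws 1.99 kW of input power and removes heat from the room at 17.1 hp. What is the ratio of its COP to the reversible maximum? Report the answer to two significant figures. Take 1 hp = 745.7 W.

0.23

Converting, Q̇_C = 17.10 hp = 12.75 kW, so COP_actual = Q̇_C/Ẇ = 12.75/1.990 = 6.408.
In absolute terms T_C = 295.95 K and T_H = 306.65 K, so ΔT = 10.70 K.
COP_Carnot = T_C/ΔT = 295.95/10.70 = 27.66.
η_II = COP_actual/COP_Carnot = 6.408/27.66 = 0.2317.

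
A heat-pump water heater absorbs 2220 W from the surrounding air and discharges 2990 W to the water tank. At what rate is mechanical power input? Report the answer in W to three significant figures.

770 W

For a cyclic device the first law requires Q̇_H = Q̇_C + Ẇ.
Ẇ = Q̇_H − Q̇_C = 770.0 W.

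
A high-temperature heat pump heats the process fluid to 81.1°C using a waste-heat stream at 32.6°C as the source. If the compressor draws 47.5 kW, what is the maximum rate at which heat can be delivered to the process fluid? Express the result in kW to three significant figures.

In absolute terms T_C = 305.75 K and T_H = 354.25 K, so ΔT = 48.50 K.
COP_Carnot = T_H/ΔT = 354.25/48.50 = 7.304.
Q̇_max = COP_Carnot × Ẇ = 7.304 × 47.50 kW = 346.9 kW.

347 kW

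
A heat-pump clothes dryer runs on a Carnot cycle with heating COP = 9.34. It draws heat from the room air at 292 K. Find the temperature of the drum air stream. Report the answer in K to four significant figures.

327.0 K

COP_HP = T_H/(T_H − T_C) rearranges to T_H = COP·T_C/(COP − 1).
With T_C = 292.00 K, T_H = 9.34 × 292.00/8.340 = 327.01 K.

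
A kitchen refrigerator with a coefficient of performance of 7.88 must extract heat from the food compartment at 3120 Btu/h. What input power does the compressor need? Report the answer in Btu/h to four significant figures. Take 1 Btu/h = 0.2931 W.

Ẇ = Q̇_C/COP = 3120/7.88 = 395.9 Btu/h.

395.9 Btu/h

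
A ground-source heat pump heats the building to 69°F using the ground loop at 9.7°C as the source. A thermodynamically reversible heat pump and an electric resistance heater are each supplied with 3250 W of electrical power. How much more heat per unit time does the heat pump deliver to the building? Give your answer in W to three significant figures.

In absolute terms T_C = 282.85 K and T_H = 293.71 K, so ΔT = 10.86 K.
COP_Carnot = T_H/ΔT = 293.71/10.86 = 27.06.
The heat pump delivers Q̇_H = COP × Ẇ = 87930 W; the resistance heater delivers Ẇ = 3250 W.
Extra = (COP − 1)·Ẇ = 84680 W.

84700 W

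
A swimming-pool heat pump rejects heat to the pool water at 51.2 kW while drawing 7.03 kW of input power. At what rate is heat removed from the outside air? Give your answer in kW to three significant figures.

44.2 kW

For a cyclic device the first law requires Q̇_H = Q̇_C + Ẇ.
Q̇_C = Q̇_H − Ẇ = 44.17 kW.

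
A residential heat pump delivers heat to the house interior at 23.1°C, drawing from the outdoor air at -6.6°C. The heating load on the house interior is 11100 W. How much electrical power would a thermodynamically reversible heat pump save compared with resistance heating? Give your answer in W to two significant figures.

In absolute terms T_C = 266.55 K and T_H = 296.25 K, so ΔT = 29.70 K.
COP_Carnot = T_H/ΔT = 296.25/29.70 = 9.975.
Resistance heating needs Ẇ_res = Q̇_H = 11100 W; the reversible heat pump needs only Ẇ_hp = Q̇_H/COP = 1113 W.
Saving = 11100 − 1113 = 9987 W.

10000 W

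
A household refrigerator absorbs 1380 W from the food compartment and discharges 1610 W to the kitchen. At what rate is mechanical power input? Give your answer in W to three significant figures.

For a cyclic device the first law requires Q̇_H = Q̇_C + Ẇ.
Ẇ = Q̇_H − Q̇_C = 230.0 W.

230 W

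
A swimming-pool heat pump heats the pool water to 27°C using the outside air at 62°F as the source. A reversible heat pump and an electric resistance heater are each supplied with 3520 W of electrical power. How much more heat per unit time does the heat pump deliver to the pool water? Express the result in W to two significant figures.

In absolute terms T_C = 289.82 K and T_H = 300.15 K, so ΔT = 10.33 K.
COP_Carnot = T_H/ΔT = 300.15/10.33 = 29.05.
The heat pump delivers Q̇_H = COP × Ẇ = 102200 W; the resistance heater delivers Ẇ = 3520 W.
Extra = (COP − 1)·Ẇ = 98720 W.

99000 W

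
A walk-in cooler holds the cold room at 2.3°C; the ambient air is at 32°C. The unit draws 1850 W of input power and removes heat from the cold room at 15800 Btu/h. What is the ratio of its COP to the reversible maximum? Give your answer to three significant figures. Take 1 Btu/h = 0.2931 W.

Converting, Q̇_C = 15800 Btu/h = 4631 W, so COP_actual = Q̇_C/Ẇ = 4631/1850 = 2.503.
In absolute terms T_C = 275.45 K and T_H = 305.15 K, so ΔT = 29.70 K.
COP_Carnot = T_C/ΔT = 275.45/29.70 = 9.274.
η_II = COP_actual/COP_Carnot = 2.503/9.274 = 0.2699.

0.270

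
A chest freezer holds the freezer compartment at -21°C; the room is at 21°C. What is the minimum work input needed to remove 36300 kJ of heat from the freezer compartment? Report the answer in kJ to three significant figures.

In absolute terms T_C = 252.15 K and T_H = 294.15 K, so ΔT = 42.00 K.
The reversible limit is COP_R = T_C/ΔT = 6.004, so W_min = Q_C/COP = Q_C·ΔT/T_C.
W_min = 36300 × 42.00/252.15 = 6046 kJ.

6050 kJ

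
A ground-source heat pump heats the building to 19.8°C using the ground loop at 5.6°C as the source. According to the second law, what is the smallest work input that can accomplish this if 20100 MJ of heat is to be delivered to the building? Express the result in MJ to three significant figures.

In absolute terms T_C = 278.75 K and T_H = 292.95 K, so ΔT = 14.20 K.
The reversible limit is COP_HP = T_H/ΔT = 20.63, so W_min = Q_H/COP = Q_H·ΔT/T_H.
W_min = 20100 × 14.20/292.95 = 974.3 MJ.

974 MJ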